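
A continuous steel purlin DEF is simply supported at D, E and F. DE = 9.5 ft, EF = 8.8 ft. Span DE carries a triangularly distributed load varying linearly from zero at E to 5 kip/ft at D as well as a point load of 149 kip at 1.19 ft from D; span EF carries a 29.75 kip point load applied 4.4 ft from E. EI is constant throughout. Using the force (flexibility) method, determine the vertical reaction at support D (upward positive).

R_D = 137.5 kip

Take M_E as the redundant. Released structure: two simple spans DE and EF with a hinge at E.
Rotations at E on the released spans (each span's end-slope, ×1/EI):
  span DE: triangular load, peak 5: 7w₀L³/(360EI) = 83.36/EI
  span DE: point load 149 at a = 1.19: Pab(L + a)/(6LEI) = 276.3/EI
  span EF: point load 29.75 at a = 4.4: Pab(L + b)/(6LEI) = 144/EI
  relative rotation θ_0 = (359.7 + 144)/EI = 503.7/EI
A unit hogging moment at E produces rotation L₁/(3EI) + L₂/(3EI) = 6.1/EI.
Slope continuity at E: θ_0 = M_E·6.1/EI, so M_E = 503.7/6.1 = 82.57 kip·ft (hogging).
Span DE, ΣM about D with M_E applied at E: R_E^{DE}·9.5 = 252.5 + 82.57, so R_E^{DE} = 35.27 kip and R_D = 172.8 − 35.27 = 137.5 kip.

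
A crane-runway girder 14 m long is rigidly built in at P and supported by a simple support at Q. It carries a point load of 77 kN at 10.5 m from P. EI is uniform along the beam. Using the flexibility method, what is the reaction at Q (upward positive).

R_Q = 48.73 kN

Remove the prop at Q; the released (primary) structure is a cantilever built in at P.
Primary-structure tip deflection at Q by superposition:
  point load 77 at a = 10.5: Pa²(3L − a)/(6EI) = 44569/EI
Flexibility coefficient — unit upward force at Q: δ_{QQ} = L³/(3EI) = 914.7/EI.
Compatibility at Q: δ_0 − R_Q·δ_{QQ} = 0, so R_Q = 44569/914.7 = 48.73 kN.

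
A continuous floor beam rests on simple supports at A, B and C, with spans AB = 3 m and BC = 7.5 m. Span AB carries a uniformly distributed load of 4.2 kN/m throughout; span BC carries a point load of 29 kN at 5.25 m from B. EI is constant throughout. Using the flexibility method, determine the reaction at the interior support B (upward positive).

R_B = 25.53 kN

Insert a hinge at B; M_B is the redundant, and each span becomes simply supported.
End slopes at the hinge B, treating each span as simply supported:
  span AB: UDL 4.2: wL³/(24EI) = 4.725/EI
  span BC: point load 29 at a = 5.25: Pab(L + b)/(6LEI) = 74.22/EI
  relative rotation θ_0 = (4.725 + 74.22)/EI = 78.95/EI
A unit hogging moment at B produces rotation L₁/(3EI) + L₂/(3EI) = 3.5/EI.
Slope continuity at B: θ_0 = M_B·3.5/EI, so M_B = 78.95/3.5 = 22.56 kN·m (hogging).
Span AB, ΣM about A with M_B applied at B: R_B^{AB}·3 = 18.9 + 22.56, so R_B^{AB} = 13.82 kN and R_A = 12.6 − 13.82 = -1.219 kN.
Span BC, ΣM about C: R_B^{BC}·7.5 = 65.25 + 22.56, so R_B^{BC} = 11.71 kN and R_C = 29 − 11.71 = 17.29 kN.
R_B = 13.82 + 11.71 = 25.53 kN.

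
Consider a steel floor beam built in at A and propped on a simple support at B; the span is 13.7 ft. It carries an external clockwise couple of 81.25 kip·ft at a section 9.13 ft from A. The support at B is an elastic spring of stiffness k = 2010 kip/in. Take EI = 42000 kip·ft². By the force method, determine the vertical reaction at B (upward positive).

R_B = 7.89 kip

Release the roller at B. Primary structure: cantilever fixed at A.
Free-end deflection of the primary structure under the applied loading (downward +):
  clockwise couple 81.25 at a = 9.13: M₀a(2L − a)/(2EI) = 6776/EI
Flexibility coefficient — unit upward force at B: δ_{BB} = L³/(3EI) = 857.1/EI.
With EI = 42000 kip·ft²: δ_0 = 0.16134 ft and δ_{BB} = 0.020408 ft/kip.
Compatibility — the spring shortens by R_B/k under the reaction it provides: δ_0 − R_B·δ_{BB} = R_B/k. With 1/k = 1/(2010×12) ft/kip = 0.000041 ft/kip, R_B = δ_0 / (δ_{BB} + 1/k) = 0.16134 / (0.020408 + 0.000041) = 7.89 kip.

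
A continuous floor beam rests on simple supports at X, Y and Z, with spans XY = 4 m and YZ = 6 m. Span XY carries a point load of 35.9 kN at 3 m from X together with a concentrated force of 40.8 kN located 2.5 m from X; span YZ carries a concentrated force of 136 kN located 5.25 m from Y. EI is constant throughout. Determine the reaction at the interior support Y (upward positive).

Take M_Y as the redundant. Released structure: two simple spans XY and YZ with a hinge at Y.
Discontinuity in slope at Y on the released structure — sum the simple-span end rotations:
  span XY: point load 35.9 at a = 3: Pab(L + a)/(6LEI) = 31.41/EI
  span XY: point load 40.8 at a = 2.5: Pab(L + a)/(6LEI) = 41.44/EI
  span YZ: point load 136 at a = 5.25: Pab(L + b)/(6LEI) = 100.4/EI
  relative rotation θ_0 = (72.85 + 100.4)/EI = 173.3/EI
A unit hogging moment at Y produces rotation L₁/(3EI) + L₂/(3EI) = 3.333/EI.
Slope continuity at Y: θ_0 = M_Y·3.333/EI, so M_Y = 173.3/3.333 = 51.98 kN·m (hogging).
Span XY, ΣM about X with M_Y applied at Y: R_Y^{XY}·4 = 209.7 + 51.98, so R_Y^{XY} = 65.42 kN and R_X = 76.7 − 65.42 = 11.28 kN.
Span YZ, ΣM about Z: R_Y^{YZ}·6 = 102 + 51.98, so R_Y^{YZ} = 25.66 kN and R_Z = 136 − 25.66 = 110.3 kN.
R_Y = 65.42 + 25.66 = 91.08 kN.

R_Y = 91.08 kN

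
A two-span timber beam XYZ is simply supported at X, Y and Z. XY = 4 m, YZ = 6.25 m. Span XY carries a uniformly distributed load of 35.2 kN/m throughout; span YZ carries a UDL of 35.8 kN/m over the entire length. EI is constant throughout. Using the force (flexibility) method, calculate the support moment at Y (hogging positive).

Release continuity at Y by inserting a hinge; the redundant is the internal moment M_Y. The primary structure is two simply-supported spans XY and YZ.
End slopes at the hinge Y, treating each span as simply supported:
  span XY: UDL 35.2: wL³/(24EI) = 93.87/EI
  span YZ: UDL 35.8: wL³/(24EI) = 364.2/EI
  relative rotation θ_0 = (93.87 + 364.2)/EI = 458/EI
A unit hogging moment at Y produces rotation L₁/(3EI) + L₂/(3EI) = 3.417/EI.
Slope continuity at Y: θ_0 = M_Y·3.417/EI, so M_Y = 458/3.417 = 134.1 kN·m (hogging).

M_Y = 134.1 kN·m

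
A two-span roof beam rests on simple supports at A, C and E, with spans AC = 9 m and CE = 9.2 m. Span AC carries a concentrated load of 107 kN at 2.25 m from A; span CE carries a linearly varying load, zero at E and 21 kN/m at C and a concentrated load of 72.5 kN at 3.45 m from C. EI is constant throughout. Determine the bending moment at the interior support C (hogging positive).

M_C = 179.9 kN·m

Release continuity at C by inserting a hinge; the redundant is the internal moment M_C. The primary structure is two simply-supported spans AC and CE.
Discontinuity in slope at C on the released structure — sum the simple-span end rotations:
  span AC: point load 107 at a = 2.25: Pab(L + a)/(6LEI) = 338.6/EI
  span CE: triangular load, peak 21: w₀L³/(45EI) = 363.4/EI
  span CE: point load 72.5 at a = 3.45: Pab(L + b)/(6LEI) = 389.5/EI
  relative rotation θ_0 = (338.6 + 752.9)/EI = 1091/EI
A unit hogging moment at C produces rotation L₁/(3EI) + L₂/(3EI) = 6.067/EI.
Slope continuity at C: θ_0 = M_C·6.067/EI, so M_C = 1091/6.067 = 179.9 kN·m (hogging).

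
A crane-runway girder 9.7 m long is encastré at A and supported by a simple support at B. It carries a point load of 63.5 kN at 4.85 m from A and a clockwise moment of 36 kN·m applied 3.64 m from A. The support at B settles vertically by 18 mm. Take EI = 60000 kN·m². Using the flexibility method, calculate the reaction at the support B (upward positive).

R_B = 19.69 kN

Remove the prop at B; the released (primary) structure is a cantilever built in at A.
Free-end deflection of the primary structure under the applied loading (downward +):
  point load 63.5 at a = 4.85: Pa²(3L − a)/(6EI) = 6037/EI
  clockwise couple 36 at a = 3.64: M₀a(2L − a)/(2EI) = 1033/EI
  δ_0 = 7070/EI
Tip deflection under a unit load at B: L³/(3EI) = 304.2/EI.
With EI = 60000 kN·m²: δ_0 = 0.11783 m and δ_{BB} = 0.00507 m/kN.
Compatibility — the beam at B must follow the support down by 0.018 m: δ_0 − R_B·δ_{BB} = 0.018, so R_B = (0.11783 − 0.018)/0.00507 = 19.69 kN.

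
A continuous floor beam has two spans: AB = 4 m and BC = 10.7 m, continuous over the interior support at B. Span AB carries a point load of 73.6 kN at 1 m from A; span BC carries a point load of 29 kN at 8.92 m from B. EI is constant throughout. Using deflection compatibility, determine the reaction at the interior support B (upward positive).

Release continuity at B by inserting a hinge; the redundant is the internal moment M_B. The primary structure is two simply-supported spans AB and BC.
Rotations at B on the released spans (each span's end-slope, ×1/EI):
  span AB: point load 73.6 at a = 1: Pab(L + a)/(6LEI) = 46/EI
  span BC: point load 29 at a = 8.92: Pab(L + b)/(6LEI) = 89.51/EI
  relative rotation θ_0 = (46 + 89.51)/EI = 135.5/EI
A unit hogging moment at B produces rotation L₁/(3EI) + L₂/(3EI) = 4.9/EI.
Slope continuity at B: θ_0 = M_B·4.9/EI, so M_B = 135.5/4.9 = 27.65 kN·m (hogging).
Span AB, ΣM about A with M_B applied at B: R_B^{AB}·4 = 73.6 + 27.65, so R_B^{AB} = 25.31 kN and R_A = 73.6 − 25.31 = 48.29 kN.
Span BC, ΣM about C: R_B^{BC}·10.7 = 51.62 + 27.65, so R_B^{BC} = 7.409 kN and R_C = 29 − 7.409 = 21.59 kN.
R_B = 25.31 + 7.409 = 32.72 kN.

R_B = 32.72 kN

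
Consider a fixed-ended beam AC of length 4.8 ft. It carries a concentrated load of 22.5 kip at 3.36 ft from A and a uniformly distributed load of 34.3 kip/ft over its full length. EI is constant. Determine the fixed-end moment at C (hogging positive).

Take the two fixed-end moments M_A, M_C as redundants; the released structure is the simple span AC.
End rotations of the released simple span under the applied load (×1/EI):
  at A: point load 22.5 at a = 3.36: Pab(L + b)/(6LEI) = 23.59/EI
  at C: point load 22.5 at a = 3.36: Pab(L + a)/(6LEI) = 30.84/EI
  at A: UDL 34.3: wL³/(24EI) = 158.1/EI
  at C: UDL 34.3: wL³/(24EI) = 158.1/EI
  θ_A0 = 181.6/EI,  θ_C0 = 188.9/EI
Flexibility coefficients: a unit moment at one end gives L/(3EI) there and L/(6EI) at the far end, so f₁₁ = f₂₂ = 1.6/EI and f₁₂ = f₂₁ = 0.8/EI.
Compatibility — zero rotation at each built-in end:
  1.6 M_A + 0.8 M_C = 181.6
  0.8 M_A + 1.6 M_C = 188.9
Solving the pair gives M_A = 72.66 kip·ft and M_C = 81.73 kip·ft (hogging).

M_C = 81.73 kip·ft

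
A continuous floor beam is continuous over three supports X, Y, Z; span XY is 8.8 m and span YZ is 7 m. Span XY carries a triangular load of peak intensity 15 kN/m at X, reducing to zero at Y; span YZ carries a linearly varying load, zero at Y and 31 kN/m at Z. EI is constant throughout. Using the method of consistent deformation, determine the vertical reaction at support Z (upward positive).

R_Z = 61.33 kN

Release continuity at Y by inserting a hinge; the redundant is the internal moment M_Y. The primary structure is two simply-supported spans XY and YZ.
Rotations at Y on the released spans (each span's end-slope, ×1/EI):
  span XY: triangular load, peak 15: 7w₀L³/(360EI) = 198.8/EI
  span YZ: triangular load, peak 31: 7w₀L³/(360EI) = 206.8/EI
  relative rotation θ_0 = (198.8 + 206.8)/EI = 405.5/EI
A unit hogging moment at Y produces rotation L₁/(3EI) + L₂/(3EI) = 5.267/EI.
Slope continuity at Y: θ_0 = M_Y·5.267/EI, so M_Y = 405.5/5.267 = 77 kN·m (hogging).
Span YZ, ΣM about Z: R_Y^{YZ}·7 = 253.2 + 77, so R_Y^{YZ} = 47.17 kN and R_Z = 108.5 − 47.17 = 61.33 kN.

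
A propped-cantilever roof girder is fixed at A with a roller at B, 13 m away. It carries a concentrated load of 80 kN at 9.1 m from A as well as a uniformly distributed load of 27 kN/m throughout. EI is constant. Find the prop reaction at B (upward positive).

R_B = 176.7 kN

Release the roller at B. Primary structure: cantilever fixed at A.
Primary-structure tip deflection at B by superposition:
  point load 80 at a = 9.1: Pa²(3L − a)/(6EI) = 33014/EI
  UDL 27: wL⁴/(8EI) = 96393/EI
  δ_0 = 129407/EI
Flexibility coefficient — unit upward force at B: δ_{BB} = L³/(3EI) = 732.3/EI.
Compatibility at B: δ_0 − R_B·δ_{BB} = 0, so R_B = 129407/732.3 = 176.7 kN.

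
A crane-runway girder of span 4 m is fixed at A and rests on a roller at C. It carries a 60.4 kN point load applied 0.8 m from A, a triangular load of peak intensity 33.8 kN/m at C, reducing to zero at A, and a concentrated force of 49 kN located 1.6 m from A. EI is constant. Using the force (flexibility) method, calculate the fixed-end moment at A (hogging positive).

Release the roller at C. Primary structure: cantilever fixed at A.
Downward deflection at the released point C due to the loads:
  point load 60.4 at a = 0.8: Pa²(3L − a)/(6EI) = 72.16/EI
  triangular load, peak 33.8 at the free end: 11w₀L⁴/(120EI) = 793.2/EI
  point load 49 at a = 1.6: Pa²(3L − a)/(6EI) = 217.4/EI
  δ_0 = 1083/EI
Flexibility coefficient — unit upward force at C: δ_{CC} = L³/(3EI) = 21.33/EI.
The prop prevents deflection at C: R_C = δ_0/δ_{CC} = 1083/21.33 = 50.75 kN.
Moment equilibrium about A: M_A = Σ(load moments about A) − R_C·L = 307 − 50.75×4 = 104 kN·m.

M_A = 104 kN·m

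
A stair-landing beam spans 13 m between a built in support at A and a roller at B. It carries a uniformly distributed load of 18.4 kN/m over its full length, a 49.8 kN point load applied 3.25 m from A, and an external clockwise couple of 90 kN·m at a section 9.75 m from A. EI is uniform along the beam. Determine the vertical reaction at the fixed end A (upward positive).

R_A = 185.3 kN

Take the reaction at B as the redundant and release it; the primary structure is a cantilever fixed at A.
Deflection at B on the released cantilever, summing each load's contribution:
  UDL 18.4: wL⁴/(8EI) = 65690/EI
  point load 49.8 at a = 3.25: Pa²(3L − a)/(6EI) = 3134/EI
  clockwise couple 90 at a = 9.75: M₀a(2L − a)/(2EI) = 7130/EI
  δ_0 = 75954/EI
Flexibility coefficient — unit upward force at B: δ_{BB} = L³/(3EI) = 732.3/EI.
Compatibility at B: δ_0 − R_B·δ_{BB} = 0, so R_B = 75954/732.3 = 103.7 kN.
Vertical equilibrium: R_A = ΣP − R_B = 289 − 103.7 = 185.3 kN.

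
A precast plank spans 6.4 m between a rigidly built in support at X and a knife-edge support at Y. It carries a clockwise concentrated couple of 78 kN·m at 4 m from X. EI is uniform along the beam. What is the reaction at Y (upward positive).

Release the roller at Y. Primary structure: cantilever fixed at X.
Primary-structure tip deflection at Y by superposition:
  clockwise couple 78 at a = 4: M₀a(2L − a)/(2EI) = 1373/EI
Tip deflection under a unit load at Y: L³/(3EI) = 87.38/EI.
Compatibility at Y: δ_0 − R_Y·δ_{YY} = 0, so R_Y = 1373/87.38 = 15.71 kN.

R_Y = 15.71 kN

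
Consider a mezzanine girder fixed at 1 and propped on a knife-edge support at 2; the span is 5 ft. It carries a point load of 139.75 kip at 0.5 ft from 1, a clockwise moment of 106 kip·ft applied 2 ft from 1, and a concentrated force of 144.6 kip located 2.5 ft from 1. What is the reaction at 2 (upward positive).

Take the reaction at 2 as the redundant and release it; the primary structure is a cantilever fixed at 1.
Downward deflection at the released point 2 due to the loads:
  point load 139.75 at a = 0.5: Pa²(3L − a)/(6EI) = 84.43/EI
  clockwise couple 106 at a = 2: M₀a(2L − a)/(2EI) = 848/EI
  point load 144.6 at a = 2.5: Pa²(3L − a)/(6EI) = 1883/EI
  δ_0 = 2815/EI
Tip deflection under a unit load at 2: L³/(3EI) = 41.67/EI.
Compatibility at 2: δ_0 − R_2·δ_{22} = 0, so R_2 = 2815/41.67 = 67.57 kip.

R_2 = 67.57 kip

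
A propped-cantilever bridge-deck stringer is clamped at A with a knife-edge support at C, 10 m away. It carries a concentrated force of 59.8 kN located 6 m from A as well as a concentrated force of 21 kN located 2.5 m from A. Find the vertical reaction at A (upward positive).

R_A = 53.16 kN

Remove the prop at C; the released (primary) structure is a cantilever built in at A.
Free-end deflection of the primary structure under the applied loading (downward +):
  point load 59.8 at a = 6: Pa²(3L − a)/(6EI) = 8611/EI
  point load 21 at a = 2.5: Pa²(3L − a)/(6EI) = 601.6/EI
  δ_0 = 9213/EI
Flexibility coefficient — unit upward force at C: δ_{CC} = L³/(3EI) = 333.3/EI.
Compatibility at C: δ_0 − R_C·δ_{CC} = 0, so R_C = 9213/333.3 = 27.64 kN.
Vertical equilibrium: R_A = ΣP − R_C = 80.8 − 27.64 = 53.16 kN.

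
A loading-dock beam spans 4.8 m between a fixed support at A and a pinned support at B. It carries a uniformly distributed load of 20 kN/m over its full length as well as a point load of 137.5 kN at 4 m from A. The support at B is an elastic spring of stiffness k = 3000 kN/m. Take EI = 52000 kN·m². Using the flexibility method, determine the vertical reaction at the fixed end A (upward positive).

Remove the prop at B; the released (primary) structure is a cantilever built in at A.
Downward deflection at the released point B due to the loads:
  UDL 20: wL⁴/(8EI) = 1327/EI
  point load 137.5 at a = 4: Pa²(3L − a)/(6EI) = 3813/EI
  δ_0 = 5140/EI
Flexibility coefficient — unit upward force at B: δ_{BB} = L³/(3EI) = 36.86/EI.
With EI = 52000 kN·m²: δ_0 = 0.098855 m and δ_{BB} = 0.000709 m/kN.
Compatibility — the spring shortens by R_B/k under the reaction it provides: δ_0 − R_B·δ_{BB} = R_B/k. With 1/k = 0.000333 m/kN, R_B = δ_0 / (δ_{BB} + 1/k) = 0.098855 / (0.000709 + 0.000333) = 94.85 kN.
Vertical equilibrium: R_A = ΣP − R_B = 233.5 − 94.85 = 138.7 kN.

R_A = 138.7 kN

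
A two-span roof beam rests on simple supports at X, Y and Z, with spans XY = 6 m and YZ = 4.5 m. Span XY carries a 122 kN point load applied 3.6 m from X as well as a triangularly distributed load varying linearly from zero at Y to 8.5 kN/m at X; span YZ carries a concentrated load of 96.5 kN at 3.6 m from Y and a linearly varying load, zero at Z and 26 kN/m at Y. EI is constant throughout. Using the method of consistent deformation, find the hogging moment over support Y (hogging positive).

M_Y = 123.4 kN·m

Take M_Y as the redundant. Released structure: two simple spans XY and YZ with a hinge at Y.
Rotations at Y on the released spans (each span's end-slope, ×1/EI):
  span XY: point load 122 at a = 3.6: Pab(L + a)/(6LEI) = 281.1/EI
  span XY: triangular load, peak 8.5: 7w₀L³/(360EI) = 35.7/EI
  span YZ: point load 96.5 at a = 3.6: Pab(L + b)/(6LEI) = 62.53/EI
  span YZ: triangular load, peak 26: w₀L³/(45EI) = 52.65/EI
  relative rotation θ_0 = (316.8 + 115.2)/EI = 432/EI
A unit hogging moment at Y produces rotation L₁/(3EI) + L₂/(3EI) = 3.5/EI.
Slope continuity at Y: θ_0 = M_Y·3.5/EI, so M_Y = 432/3.5 = 123.4 kN·m (hogging).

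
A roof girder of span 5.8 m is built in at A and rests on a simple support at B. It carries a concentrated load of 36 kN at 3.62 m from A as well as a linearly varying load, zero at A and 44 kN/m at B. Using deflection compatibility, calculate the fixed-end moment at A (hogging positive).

Remove the prop at B; the released (primary) structure is a cantilever built in at A.
Deflection at B on the released cantilever, summing each load's contribution:
  point load 36 at a = 3.62: Pa²(3L − a)/(6EI) = 1083/EI
  triangular load, peak 44 at the free end: 11w₀L⁴/(120EI) = 4564/EI
  δ_0 = 5648/EI
Tip deflection under a unit load at B: L³/(3EI) = 65.04/EI.
The prop prevents deflection at B: R_B = δ_0/δ_{BB} = 5648/65.04 = 86.84 kN.
Moment equilibrium about A: M_A = Σ(load moments about A) − R_B·L = 623.7 − 86.84×5.8 = 120 kN·m.

M_A = 120 kN·m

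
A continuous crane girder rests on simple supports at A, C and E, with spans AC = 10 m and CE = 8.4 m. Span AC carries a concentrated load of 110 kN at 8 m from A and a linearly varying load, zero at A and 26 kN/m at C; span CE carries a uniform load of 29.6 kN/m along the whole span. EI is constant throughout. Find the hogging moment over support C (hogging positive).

M_C = 299.5 kN·m

Insert a hinge at C; M_C is the redundant, and each span becomes simply supported.
End slopes at the hinge C, treating each span as simply supported:
  span AC: point load 110 at a = 8: Pab(L + a)/(6LEI) = 528/EI
  span AC: triangular load, peak 26: w₀L³/(45EI) = 577.8/EI
  span CE: UDL 29.6: wL³/(24EI) = 731/EI
  relative rotation θ_0 = (1106 + 731)/EI = 1837/EI
A unit hogging moment at C produces rotation L₁/(3EI) + L₂/(3EI) = 6.133/EI.
Compatibility: M_C·(L₁+L₂)/(3EI) = θ_0, giving M_C = 299.5 kN·m (hogging).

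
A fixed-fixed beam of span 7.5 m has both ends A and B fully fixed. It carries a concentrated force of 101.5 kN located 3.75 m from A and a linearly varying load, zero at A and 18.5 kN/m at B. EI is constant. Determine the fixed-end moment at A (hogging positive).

Release both end moments; the primary structure is a simply-supported span AB with redundants M_A and M_B.
Simple-span end rotations at A and B under the given loads:
  at A: point load 101.5 at a = 3.75: Pab(L + b)/(6LEI) = 356.8/EI
  at B: point load 101.5 at a = 3.75: Pab(L + a)/(6LEI) = 356.8/EI
  at A: triangular load, peak 18.5: 7w₀L³/(360EI) = 151.8/EI
  at B: triangular load, peak 18.5: w₀L³/(45EI) = 173.4/EI
  θ_A0 = 508.6/EI,  θ_B0 = 530.3/EI
Flexibility coefficients: a unit moment at one end gives L/(3EI) there and L/(6EI) at the far end, so f₁₁ = f₂₂ = 2.5/EI and f₁₂ = f₂₁ = 1.25/EI.
Compatibility — zero rotation at each built-in end:
  2.5 M_A + 1.25 M_B = 508.6
  1.25 M_A + 2.5 M_B = 530.3
Solving the pair gives M_A = 129.8 kN·m and M_B = 147.2 kN·m (hogging).

M_A = 129.8 kN·m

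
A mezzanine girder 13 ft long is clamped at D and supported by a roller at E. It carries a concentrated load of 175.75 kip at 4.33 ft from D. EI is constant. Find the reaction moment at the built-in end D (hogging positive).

M_D = 423 kip·ft

Take the reaction at E as the redundant and release it; the primary structure is a cantilever fixed at D.
Downward deflection at the released point E due to the loads:
  point load 175.75 at a = 4.33: Pa²(3L − a)/(6EI) = 19040/EI
Flexibility coefficient — unit upward force at E: δ_{EE} = L³/(3EI) = 732.3/EI.
Compatibility at E: δ_0 − R_E·δ_{EE} = 0, so R_E = 19040/732.3 = 26 kip.
Moment equilibrium about D: M_D = Σ(load moments about D) − R_E·L = 761 − 26×13 = 423 kip·ft.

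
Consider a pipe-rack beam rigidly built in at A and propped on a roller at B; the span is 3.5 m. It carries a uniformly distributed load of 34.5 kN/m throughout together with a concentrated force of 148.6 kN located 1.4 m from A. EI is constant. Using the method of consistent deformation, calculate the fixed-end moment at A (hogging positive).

Remove the prop at B; the released (primary) structure is a cantilever built in at A.
Free-end deflection of the primary structure under the applied loading (downward +):
  UDL 34.5: wL⁴/(8EI) = 647.1/EI
  point load 148.6 at a = 1.4: Pa²(3L − a)/(6EI) = 441.7/EI
  δ_0 = 1089/EI
Flexibility coefficient — unit upward force at B: δ_{BB} = L³/(3EI) = 14.29/EI.
The prop prevents deflection at B: R_B = δ_0/δ_{BB} = 1089/14.29 = 76.19 kN.
Moment equilibrium about A: M_A = Σ(load moments about A) − R_B·L = 419.4 − 76.19×3.5 = 152.7 kN·m.

M_A = 152.7 kN·m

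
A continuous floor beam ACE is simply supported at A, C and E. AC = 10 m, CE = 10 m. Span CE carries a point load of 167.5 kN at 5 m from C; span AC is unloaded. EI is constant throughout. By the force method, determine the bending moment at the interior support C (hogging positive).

Release continuity at C by inserting a hinge; the redundant is the internal moment M_C. The primary structure is two simply-supported spans AC and CE.
Rotations at C on the released spans (each span's end-slope, ×1/EI):
  span CE: point load 167.5 at a = 5: Pab(L + b)/(6LEI) = 1047/EI
  relative rotation θ_0 = (0 + 1047)/EI = 1047/EI
A unit hogging moment at C produces rotation L₁/(3EI) + L₂/(3EI) = 6.667/EI.
Slope continuity at C: θ_0 = M_C·6.667/EI, so M_C = 1047/6.667 = 157 kN·m (hogging).

M_C = 157 kN·m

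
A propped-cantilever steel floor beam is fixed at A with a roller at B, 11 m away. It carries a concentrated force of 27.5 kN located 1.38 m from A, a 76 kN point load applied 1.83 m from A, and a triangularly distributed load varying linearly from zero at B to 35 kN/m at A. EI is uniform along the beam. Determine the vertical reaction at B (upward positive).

R_B = 42.1 kN

Take the reaction at B as the redundant and release it; the primary structure is a cantilever fixed at A.
Deflection at B on the released cantilever, summing each load's contribution:
  point load 27.5 at a = 1.38: Pa²(3L − a)/(6EI) = 276/EI
  point load 76 at a = 1.83: Pa²(3L − a)/(6EI) = 1322/EI
  triangular load, peak 35 at the fixed end: w₀L⁴/(30EI) = 17081/EI
  δ_0 = 18679/EI
Flexibility coefficient — unit upward force at B: δ_{BB} = L³/(3EI) = 443.7/EI.
Compatibility at B: δ_0 − R_B·δ_{BB} = 0, so R_B = 18679/443.7 = 42.1 kN.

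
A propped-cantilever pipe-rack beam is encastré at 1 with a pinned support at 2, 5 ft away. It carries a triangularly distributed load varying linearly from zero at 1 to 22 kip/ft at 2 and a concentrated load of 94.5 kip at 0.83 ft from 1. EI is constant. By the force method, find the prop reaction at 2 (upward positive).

Remove the prop at 2; the released (primary) structure is a cantilever built in at 1.
Deflection at 2 on the released cantilever, summing each load's contribution:
  triangular load, peak 22 at the free end: 11w₀L⁴/(120EI) = 1260/EI
  point load 94.5 at a = 0.83: Pa²(3L − a)/(6EI) = 153.7/EI
  δ_0 = 1414/EI
Tip deflection under a unit load at 2: L³/(3EI) = 41.67/EI.
Compatibility at 2: δ_0 − R_2·δ_{22} = 0, so R_2 = 1414/41.67 = 33.94 kip.

R_2 = 33.94 kip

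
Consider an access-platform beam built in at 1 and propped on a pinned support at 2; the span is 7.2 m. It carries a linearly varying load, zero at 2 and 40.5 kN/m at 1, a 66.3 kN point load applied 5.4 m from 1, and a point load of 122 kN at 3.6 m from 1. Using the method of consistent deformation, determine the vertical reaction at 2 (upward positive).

Release the roller at 2. Primary structure: cantilever fixed at 1.
Deflection at 2 on the released cantilever, summing each load's contribution:
  triangular load, peak 40.5 at the fixed end: w₀L⁴/(30EI) = 3628/EI
  point load 66.3 at a = 5.4: Pa²(3L − a)/(6EI) = 5220/EI
  point load 122 at a = 3.6: Pa²(3L − a)/(6EI) = 4743/EI
  δ_0 = 13591/EI
Flexibility coefficient — unit upward force at 2: δ_{22} = L³/(3EI) = 124.4/EI.
The prop prevents deflection at 2: R_2 = δ_0/δ_{22} = 13591/124.4 = 109.2 kN.

R_2 = 109.2 kN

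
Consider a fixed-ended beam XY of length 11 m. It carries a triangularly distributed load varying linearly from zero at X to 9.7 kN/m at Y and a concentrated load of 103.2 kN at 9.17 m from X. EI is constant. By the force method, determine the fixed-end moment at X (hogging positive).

M_X = 65.32 kN·m

Release both end moments; the primary structure is a simply-supported span XY with redundants M_X and M_Y.
On the primary (simply-supported) span, the end slopes from the loading are:
  at X: triangular load, peak 9.7: 7w₀L³/(360EI) = 251/EI
  at Y: triangular load, peak 9.7: w₀L³/(45EI) = 286.9/EI
  at X: point load 103.2 at a = 9.17: Pab(L + b)/(6LEI) = 336.7/EI
  at Y: point load 103.2 at a = 9.17: Pab(L + a)/(6LEI) = 529.3/EI
  θ_X0 = 587.7/EI,  θ_Y0 = 816.2/EI
Flexibility coefficients: a unit moment at one end gives L/(3EI) there and L/(6EI) at the far end, so f₁₁ = f₂₂ = 3.667/EI and f₁₂ = f₂₁ = 1.833/EI.
Compatibility — zero rotation at each built-in end:
  3.667 M_X + 1.833 M_Y = 587.7
  1.833 M_X + 3.667 M_Y = 816.2
Solving the pair gives M_X = 65.32 kN·m and M_Y = 189.9 kN·m (hogging).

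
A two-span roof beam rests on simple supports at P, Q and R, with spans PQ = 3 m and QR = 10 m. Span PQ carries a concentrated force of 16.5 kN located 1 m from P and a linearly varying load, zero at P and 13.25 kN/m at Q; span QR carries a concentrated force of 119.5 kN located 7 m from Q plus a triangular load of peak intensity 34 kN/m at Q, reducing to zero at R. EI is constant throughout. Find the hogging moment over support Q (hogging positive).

M_Q = 303.4 kN·m

Insert a hinge at Q; M_Q is the redundant, and each span becomes simply supported.
End slopes at the hinge Q, treating each span as simply supported:
  span PQ: point load 16.5 at a = 1: Pab(L + a)/(6LEI) = 7.333/EI
  span PQ: triangular load, peak 13.25: w₀L³/(45EI) = 7.95/EI
  span QR: point load 119.5 at a = 7: Pab(L + b)/(6LEI) = 543.7/EI
  span QR: triangular load, peak 34: w₀L³/(45EI) = 755.6/EI
  relative rotation θ_0 = (15.28 + 1299)/EI = 1315/EI
A unit hogging moment at Q produces rotation L₁/(3EI) + L₂/(3EI) = 4.333/EI.
Slope continuity at Q: θ_0 = M_Q·4.333/EI, so M_Q = 1315/4.333 = 303.4 kN·m (hogging).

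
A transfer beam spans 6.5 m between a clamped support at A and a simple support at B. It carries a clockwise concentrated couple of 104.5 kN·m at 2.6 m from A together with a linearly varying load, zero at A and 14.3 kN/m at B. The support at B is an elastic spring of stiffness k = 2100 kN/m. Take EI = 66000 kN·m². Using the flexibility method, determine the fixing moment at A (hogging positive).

Remove the prop at B; the released (primary) structure is a cantilever built in at A.
Downward deflection at the released point B due to the loads:
  clockwise couple 104.5 at a = 2.6: M₀a(2L − a)/(2EI) = 1413/EI
  triangular load, peak 14.3 at the free end: 11w₀L⁴/(120EI) = 2340/EI
  δ_0 = 3753/EI
Flexibility coefficient — unit upward force at B: δ_{BB} = L³/(3EI) = 91.54/EI.
With EI = 66000 kN·m²: δ_0 = 0.05686 m and δ_{BB} = 0.001387 m/kN.
Compatibility — the spring shortens by R_B/k under the reaction it provides: δ_0 − R_B·δ_{BB} = R_B/k. With 1/k = 0.000476 m/kN, R_B = δ_0 / (δ_{BB} + 1/k) = 0.05686 / (0.001387 + 0.000476) = 30.52 kN.
Moment equilibrium about A: M_A = Σ(load moments about A) − R_B·L = 305.9 − 30.52×6.5 = 107.5 kN·m.

M_A = 107.5 kN·m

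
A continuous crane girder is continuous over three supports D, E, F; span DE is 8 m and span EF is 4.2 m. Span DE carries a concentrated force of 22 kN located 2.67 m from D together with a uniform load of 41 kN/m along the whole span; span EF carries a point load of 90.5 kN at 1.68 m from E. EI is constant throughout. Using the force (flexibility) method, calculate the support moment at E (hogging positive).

Insert a hinge at E; M_E is the redundant, and each span becomes simply supported.
Discontinuity in slope at E on the released structure — sum the simple-span end rotations:
  span DE: point load 22 at a = 2.67: Pab(L + a)/(6LEI) = 69.6/EI
  span DE: UDL 41: wL³/(24EI) = 874.7/EI
  span EF: point load 90.5 at a = 1.68: Pab(L + b)/(6LEI) = 102.2/EI
  relative rotation θ_0 = (944.3 + 102.2)/EI = 1046/EI
A unit hogging moment at E produces rotation L₁/(3EI) + L₂/(3EI) = 4.067/EI.
Compatibility: M_E·(L₁+L₂)/(3EI) = θ_0, giving M_E = 257.3 kN·m (hogging).

M_E = 257.3 kN·m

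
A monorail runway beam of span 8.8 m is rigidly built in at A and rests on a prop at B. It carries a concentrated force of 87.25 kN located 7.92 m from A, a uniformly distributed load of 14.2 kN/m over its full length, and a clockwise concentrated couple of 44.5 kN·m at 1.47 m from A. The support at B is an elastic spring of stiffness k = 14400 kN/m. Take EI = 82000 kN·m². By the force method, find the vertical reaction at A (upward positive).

Choose R_B as the redundant. The primary structure is the cantilever fixed at A.
Deflection at B on the released cantilever, summing each load's contribution:
  point load 87.25 at a = 7.92: Pa²(3L − a)/(6EI) = 16856/EI
  UDL 14.2: wL⁴/(8EI) = 10645/EI
  clockwise couple 44.5 at a = 1.47: M₀a(2L − a)/(2EI) = 527.6/EI
  δ_0 = 28029/EI
Tip deflection under a unit load at B: L³/(3EI) = 227.2/EI.
With EI = 82000 kN·m²: δ_0 = 0.34181 m and δ_{BB} = 0.00277 m/kN.
Compatibility — the spring shortens by R_B/k under the reaction it provides: δ_0 − R_B·δ_{BB} = R_B/k. With 1/k = 0.000069 m/kN, R_B = δ_0 / (δ_{BB} + 1/k) = 0.34181 / (0.00277 + 0.000069) = 120.4 kN.
Vertical equilibrium: R_A = ΣP − R_B = 212.2 − 120.4 = 91.84 kN.

R_A = 91.84 kN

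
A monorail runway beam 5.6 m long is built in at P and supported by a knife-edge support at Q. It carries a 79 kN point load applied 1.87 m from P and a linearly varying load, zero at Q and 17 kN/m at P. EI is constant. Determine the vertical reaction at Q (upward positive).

R_Q = 21.26 kN

Remove the prop at Q; the released (primary) structure is a cantilever built in at P.
Downward deflection at the released point Q due to the loads:
  point load 79 at a = 1.87: Pa²(3L − a)/(6EI) = 687.4/EI
  triangular load, peak 17 at the fixed end: w₀L⁴/(30EI) = 557.3/EI
  δ_0 = 1245/EI
Flexibility coefficient — unit upward force at Q: δ_{QQ} = L³/(3EI) = 58.54/EI.
The prop prevents deflection at Q: R_Q = δ_0/δ_{QQ} = 1245/58.54 = 21.26 kN.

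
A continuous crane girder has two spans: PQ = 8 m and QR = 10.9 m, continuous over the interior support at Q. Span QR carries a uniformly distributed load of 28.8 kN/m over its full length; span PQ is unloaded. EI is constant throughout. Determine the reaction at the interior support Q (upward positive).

R_Q = 210.4 kN

Release continuity at Q by inserting a hinge; the redundant is the internal moment M_Q. The primary structure is two simply-supported spans PQ and QR.
Discontinuity in slope at Q on the released structure — sum the simple-span end rotations:
  span QR: UDL 28.8: wL³/(24EI) = 1554/EI
  relative rotation θ_0 = (0 + 1554)/EI = 1554/EI
A unit hogging moment at Q produces rotation L₁/(3EI) + L₂/(3EI) = 6.3/EI.
Compatibility: M_Q·(L₁+L₂)/(3EI) = θ_0, giving M_Q = 246.7 kN·m (hogging).
Span PQ, ΣM about P with M_Q applied at Q: R_Q^{PQ}·8 = 0 + 246.7, so R_Q^{PQ} = 30.83 kN and R_P = 0 − 30.83 = -30.83 kN.
Span QR, ΣM about R: R_Q^{QR}·10.9 = 1711 + 246.7, so R_Q^{QR} = 179.6 kN and R_R = 313.9 − 179.6 = 134.3 kN.
R_Q = 30.83 + 179.6 = 210.4 kN.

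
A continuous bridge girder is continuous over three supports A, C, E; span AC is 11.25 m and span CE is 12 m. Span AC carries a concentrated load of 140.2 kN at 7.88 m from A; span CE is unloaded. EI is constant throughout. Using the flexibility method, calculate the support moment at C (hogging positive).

Insert a hinge at C; M_C is the redundant, and each span becomes simply supported.
Rotations at C on the released spans (each span's end-slope, ×1/EI):
  span AC: point load 140.2 at a = 7.88: Pab(L + a)/(6LEI) = 1055/EI
  relative rotation θ_0 = (1055 + 0)/EI = 1055/EI
A unit hogging moment at C produces rotation L₁/(3EI) + L₂/(3EI) = 7.75/EI.
Slope continuity at C: θ_0 = M_C·7.75/EI, so M_C = 1055/7.75 = 136.1 kN·m (hogging).

M_C = 136.1 kN·m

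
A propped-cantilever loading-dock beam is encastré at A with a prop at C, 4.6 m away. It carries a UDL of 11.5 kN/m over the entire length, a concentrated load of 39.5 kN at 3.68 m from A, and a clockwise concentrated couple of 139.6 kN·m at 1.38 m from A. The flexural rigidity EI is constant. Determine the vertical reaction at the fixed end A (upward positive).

R_A = 21.54 kN

Take the reaction at C as the redundant and release it; the primary structure is a cantilever fixed at A.
Downward deflection at the released point C due to the loads:
  UDL 11.5: wL⁴/(8EI) = 643.6/EI
  point load 39.5 at a = 3.68: Pa²(3L − a)/(6EI) = 902.2/EI
  clockwise couple 139.6 at a = 1.38: M₀a(2L − a)/(2EI) = 753.3/EI
  δ_0 = 2299/EI
Tip deflection under a unit load at C: L³/(3EI) = 32.45/EI.
Compatibility at C: δ_0 − R_C·δ_{CC} = 0, so R_C = 2299/32.45 = 70.86 kN.
Vertical equilibrium: R_A = ΣP − R_C = 92.4 − 70.86 = 21.54 kN.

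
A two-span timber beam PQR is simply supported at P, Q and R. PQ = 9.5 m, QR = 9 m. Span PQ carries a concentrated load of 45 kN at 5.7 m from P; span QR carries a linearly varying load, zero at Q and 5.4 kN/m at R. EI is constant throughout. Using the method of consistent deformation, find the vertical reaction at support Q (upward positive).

Insert a hinge at Q; M_Q is the redundant, and each span becomes simply supported.
Rotations at Q on the released spans (each span's end-slope, ×1/EI):
  span PQ: point load 45 at a = 5.7: Pab(L + a)/(6LEI) = 259.9/EI
  span QR: triangular load, peak 5.4: 7w₀L³/(360EI) = 76.55/EI
  relative rotation θ_0 = (259.9 + 76.55)/EI = 336.5/EI
A unit hogging moment at Q produces rotation L₁/(3EI) + L₂/(3EI) = 6.167/EI.
Compatibility: M_Q·(L₁+L₂)/(3EI) = θ_0, giving M_Q = 54.56 kN·m (hogging).
Span PQ, ΣM about P with M_Q applied at Q: R_Q^{PQ}·9.5 = 256.5 + 54.56, so R_Q^{PQ} = 32.74 kN and R_P = 45 − 32.74 = 12.26 kN.
Span QR, ΣM about R: R_Q^{QR}·9 = 72.9 + 54.56, so R_Q^{QR} = 14.16 kN and R_R = 24.3 − 14.16 = 10.14 kN.
R_Q = 32.74 + 14.16 = 46.91 kN.

R_Q = 46.91 kN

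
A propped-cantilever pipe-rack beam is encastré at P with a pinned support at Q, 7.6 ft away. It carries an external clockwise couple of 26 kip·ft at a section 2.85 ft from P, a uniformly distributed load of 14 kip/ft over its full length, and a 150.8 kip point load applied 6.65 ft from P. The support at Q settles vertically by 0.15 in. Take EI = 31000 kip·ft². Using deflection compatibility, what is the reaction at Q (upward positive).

Take the reaction at Q as the redundant and release it; the primary structure is a cantilever fixed at P.
Free-end deflection of the primary structure under the applied loading (downward +):
  clockwise couple 26 at a = 2.85: M₀a(2L − a)/(2EI) = 457.6/EI
  UDL 14: wL⁴/(8EI) = 5838/EI
  point load 150.8 at a = 6.65: Pa²(3L − a)/(6EI) = 17950/EI
  δ_0 = 24246/EI
Tip deflection under a unit load at Q: L³/(3EI) = 146.3/EI.
With EI = 31000 kip·ft²: δ_0 = 0.78213 ft and δ_{QQ} = 0.00472 ft/kip.
Compatibility — the beam at Q must follow the support down by 0.0125 ft: δ_0 − R_Q·δ_{QQ} = 0.0125, so R_Q = (0.78213 − 0.0125)/0.00472 = 163.1 kip.

R_Q = 163.1 kip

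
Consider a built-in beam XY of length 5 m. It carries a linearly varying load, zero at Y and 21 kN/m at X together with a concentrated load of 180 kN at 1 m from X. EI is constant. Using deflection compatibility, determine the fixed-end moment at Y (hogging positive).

Take the two fixed-end moments M_X, M_Y as redundants; the released structure is the simple span XY.
End rotations of the released simple span under the applied load (×1/EI):
  at X: triangular load, peak 21: w₀L³/(45EI) = 58.33/EI
  at Y: triangular load, peak 21: 7w₀L³/(360EI) = 51.04/EI
  at X: point load 180 at a = 1: Pab(L + b)/(6LEI) = 216/EI
  at Y: point load 180 at a = 1: Pab(L + a)/(6LEI) = 144/EI
  θ_X0 = 274.3/EI,  θ_Y0 = 195/EI
Flexibility coefficients: a unit moment at one end gives L/(3EI) there and L/(6EI) at the far end, so f₁₁ = f₂₂ = 1.667/EI and f₁₂ = f₂₁ = 0.8333/EI.
Compatibility — zero rotation at each built-in end:
  1.667 M_X + 0.8333 M_Y = 274.3
  0.8333 M_X + 1.667 M_Y = 195
Solving the pair gives M_X = 141.4 kN·m and M_Y = 46.3 kN·m (hogging).

M_Y = 46.3 kN·m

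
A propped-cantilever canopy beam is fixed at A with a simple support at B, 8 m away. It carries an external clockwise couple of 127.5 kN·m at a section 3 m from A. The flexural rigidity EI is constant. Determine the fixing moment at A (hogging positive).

M_A = 10.96 kN·m

Choose R_B as the redundant. The primary structure is the cantilever fixed at A.
Primary-structure tip deflection at B by superposition:
  clockwise couple 127.5 at a = 3: M₀a(2L − a)/(2EI) = 2486/EI
Flexibility coefficient — unit upward force at B: δ_{BB} = L³/(3EI) = 170.7/EI.
The prop prevents deflection at B: R_B = δ_0/δ_{BB} = 2486/170.7 = 14.57 kN.
Moment equilibrium about A: M_A = Σ(load moments about A) − R_B·L = 127.5 − 14.57×8 = 10.96 kN·m.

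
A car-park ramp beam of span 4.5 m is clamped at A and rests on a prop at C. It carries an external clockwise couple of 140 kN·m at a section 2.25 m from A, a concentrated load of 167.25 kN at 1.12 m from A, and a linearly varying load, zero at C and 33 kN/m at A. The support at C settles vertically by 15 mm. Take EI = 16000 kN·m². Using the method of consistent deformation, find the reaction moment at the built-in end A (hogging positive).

Release the roller at C. Primary structure: cantilever fixed at A.
Primary-structure tip deflection at C by superposition:
  clockwise couple 140 at a = 2.25: M₀a(2L − a)/(2EI) = 1063/EI
  point load 167.25 at a = 1.12: Pa²(3L − a)/(6EI) = 432.9/EI
  triangular load, peak 33 at the fixed end: w₀L⁴/(30EI) = 451.1/EI
  δ_0 = 1947/EI
Flexibility coefficient — unit upward force at C: δ_{CC} = L³/(3EI) = 30.38/EI.
With EI = 16000 kN·m²: δ_0 = 0.12169 m and δ_{CC} = 0.001898 m/kN.
Compatibility — the beam at C must follow the support down by 0.015 m: δ_0 − R_C·δ_{CC} = 0.015, so R_C = (0.12169 − 0.015)/0.001898 = 56.2 kN.
Moment equilibrium about A: M_A = Σ(load moments about A) − R_C·L = 438.7 − 56.2×4.5 = 185.8 kN·m.

M_A = 185.8 kN·m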